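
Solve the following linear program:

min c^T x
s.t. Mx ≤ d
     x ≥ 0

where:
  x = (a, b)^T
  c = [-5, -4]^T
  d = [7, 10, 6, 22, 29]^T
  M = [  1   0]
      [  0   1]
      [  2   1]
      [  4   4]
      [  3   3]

Evaluate the objective at each vertex of the feasible region:
  z(0, 0) = 0
  z(3, 0) = -15
  z(0.5, 5) = -22.5  ←
  z(0, 5.5) = -22
The minimum is at a = 0.5, b = 5.

a = 0.5, b = 5, z = -22.5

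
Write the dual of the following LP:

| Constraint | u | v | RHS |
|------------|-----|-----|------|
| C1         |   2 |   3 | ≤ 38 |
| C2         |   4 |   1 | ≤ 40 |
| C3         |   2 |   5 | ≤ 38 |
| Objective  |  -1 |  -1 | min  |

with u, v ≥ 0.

Primal min cᵀx s.t. Ax ≤ b, x ≥ 0  →  Dual max −bᵀy s.t. Aᵀy ≥ −c, y ≥ 0.

Maximize: z = -38y1 - 40y2 - 38y3

Subject to:
  2y1 + 4y2 + 2y3 ≥ 1
  3y1 + y2 + 5y3 ≥ 1
  y1, y2, y3 ≥ 0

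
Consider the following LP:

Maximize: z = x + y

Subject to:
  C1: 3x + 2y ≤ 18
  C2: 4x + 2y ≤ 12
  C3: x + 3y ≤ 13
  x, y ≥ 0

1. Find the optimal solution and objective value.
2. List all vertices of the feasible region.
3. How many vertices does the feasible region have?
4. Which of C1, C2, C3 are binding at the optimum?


1. x = 1, y = 4, z = 5
2. (0, 0), (3, 0), (1, 4), (0, 4.333)
3. 4
4. C2, C3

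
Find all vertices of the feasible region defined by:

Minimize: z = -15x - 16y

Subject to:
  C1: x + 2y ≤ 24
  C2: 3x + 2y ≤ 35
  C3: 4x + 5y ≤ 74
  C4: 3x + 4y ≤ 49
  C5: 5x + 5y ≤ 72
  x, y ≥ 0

(0, 0), (11.67, 0), (7, 7), (1, 11.5), (0, 12)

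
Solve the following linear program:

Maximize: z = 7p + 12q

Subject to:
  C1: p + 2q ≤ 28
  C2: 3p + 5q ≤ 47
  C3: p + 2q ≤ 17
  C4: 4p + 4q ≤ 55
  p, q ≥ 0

Evaluate the objective at each vertex of the feasible region:
  z(0, 0) = 0
  z(13.75, 0) = 96.25
  z(10.88, 2.875) = 110.6
  z(9, 4) = 111  ←
  z(0, 8.5) = 102
The maximum is at p = 9, q = 4.

p = 9, q = 4, z = 111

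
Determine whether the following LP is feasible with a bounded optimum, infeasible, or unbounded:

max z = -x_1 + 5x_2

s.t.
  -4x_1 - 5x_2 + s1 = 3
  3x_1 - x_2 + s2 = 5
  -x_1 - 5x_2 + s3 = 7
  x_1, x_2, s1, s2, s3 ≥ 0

Unbounded (objective can increase without bound)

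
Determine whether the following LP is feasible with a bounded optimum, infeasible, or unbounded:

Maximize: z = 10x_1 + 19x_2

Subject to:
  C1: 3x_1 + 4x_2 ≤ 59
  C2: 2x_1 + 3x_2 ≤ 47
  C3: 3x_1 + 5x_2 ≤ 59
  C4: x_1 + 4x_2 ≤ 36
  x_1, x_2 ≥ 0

Feasible with a bounded optimal solution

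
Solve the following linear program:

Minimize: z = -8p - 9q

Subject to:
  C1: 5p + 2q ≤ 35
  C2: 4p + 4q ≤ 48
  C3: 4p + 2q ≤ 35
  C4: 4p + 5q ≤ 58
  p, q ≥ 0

Evaluate the objective at each vertex of the feasible region:
  z(0, 0) = 0
  z(7, 0) = -56
  z(3.667, 8.333) = -104.3
  z(2, 10) = -106  ←
  z(0, 11.6) = -104.4
The minimum is at p = 2, q = 10.

p = 2, q = 10, z = -106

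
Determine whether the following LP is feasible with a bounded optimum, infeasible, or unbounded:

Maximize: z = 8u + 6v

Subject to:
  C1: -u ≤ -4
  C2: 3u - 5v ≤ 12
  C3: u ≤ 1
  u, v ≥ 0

Infeasible (no feasible solution exists)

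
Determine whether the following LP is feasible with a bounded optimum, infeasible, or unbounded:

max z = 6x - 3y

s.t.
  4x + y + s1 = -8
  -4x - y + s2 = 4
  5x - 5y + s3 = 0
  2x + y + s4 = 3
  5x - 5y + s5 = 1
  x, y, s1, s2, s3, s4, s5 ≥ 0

Infeasible (no feasible solution exists)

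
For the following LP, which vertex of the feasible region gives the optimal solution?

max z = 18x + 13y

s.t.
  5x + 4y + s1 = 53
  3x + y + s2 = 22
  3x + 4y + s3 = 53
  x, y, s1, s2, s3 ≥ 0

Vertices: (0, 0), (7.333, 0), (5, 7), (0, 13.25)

Evaluate the objective at each vertex of the feasible region:
  z(0, 0) = 0
  z(7.333, 0) = 132
  z(5, 7) = 181  ←
  z(0, 13.25) = 172.2
The maximum is at x = 5, y = 7.

(5, 7)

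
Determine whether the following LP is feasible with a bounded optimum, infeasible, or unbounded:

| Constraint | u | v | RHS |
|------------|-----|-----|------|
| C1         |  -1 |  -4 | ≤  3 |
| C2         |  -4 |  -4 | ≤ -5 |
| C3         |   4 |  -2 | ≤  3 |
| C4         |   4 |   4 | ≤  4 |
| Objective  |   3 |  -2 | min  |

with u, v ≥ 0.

Infeasible (no feasible solution exists)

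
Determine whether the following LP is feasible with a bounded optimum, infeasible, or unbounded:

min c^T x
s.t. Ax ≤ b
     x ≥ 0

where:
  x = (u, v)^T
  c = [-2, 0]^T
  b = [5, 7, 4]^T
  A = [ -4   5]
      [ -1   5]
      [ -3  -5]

Unbounded (objective can decrease without bound)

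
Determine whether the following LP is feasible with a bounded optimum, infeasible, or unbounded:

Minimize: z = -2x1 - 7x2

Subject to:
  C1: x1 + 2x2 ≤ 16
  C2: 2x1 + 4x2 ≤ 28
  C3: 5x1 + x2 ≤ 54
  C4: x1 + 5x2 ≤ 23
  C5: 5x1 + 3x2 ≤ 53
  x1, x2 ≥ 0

Feasible with a bounded optimal solution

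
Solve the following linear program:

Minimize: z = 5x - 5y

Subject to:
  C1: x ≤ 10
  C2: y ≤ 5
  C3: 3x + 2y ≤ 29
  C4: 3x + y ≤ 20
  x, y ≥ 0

Evaluate the objective at each vertex of the feasible region:
  z(0, 0) = 0
  z(6.667, 0) = 33.33
  z(5, 5) = 0
  z(0, 5) = -25  ←
The minimum is at x = 0, y = 5.

x = 0, y = 5, z = -25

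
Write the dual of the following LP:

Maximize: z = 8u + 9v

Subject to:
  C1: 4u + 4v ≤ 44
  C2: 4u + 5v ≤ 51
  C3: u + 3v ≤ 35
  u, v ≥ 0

Primal max cᵀx s.t. Ax ≤ b, x ≥ 0  →  Dual min bᵀy s.t. Aᵀy ≥ c, y ≥ 0.

Minimize: z = 44y1 + 51y2 + 35y3

Subject to:
  4y1 + 4y2 + y3 ≥ 8
  4y1 + 5y2 + 3y3 ≥ 9
  y1, y2, y3 ≥ 0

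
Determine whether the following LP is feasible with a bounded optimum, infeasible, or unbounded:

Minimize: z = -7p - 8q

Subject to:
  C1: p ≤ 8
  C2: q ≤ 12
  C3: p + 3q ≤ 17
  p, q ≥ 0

Feasible with a bounded optimal solution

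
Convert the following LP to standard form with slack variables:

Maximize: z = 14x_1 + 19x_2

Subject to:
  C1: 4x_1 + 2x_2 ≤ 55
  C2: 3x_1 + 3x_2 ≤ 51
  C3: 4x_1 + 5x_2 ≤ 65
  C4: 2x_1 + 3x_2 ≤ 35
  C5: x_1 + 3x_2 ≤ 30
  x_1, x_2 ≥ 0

max z = 14x_1 + 19x_2

s.t.
  4x_1 + 2x_2 + s1 = 55
  3x_1 + 3x_2 + s2 = 51
  4x_1 + 5x_2 + s3 = 65
  2x_1 + 3x_2 + s4 = 35
  x_1 + 3x_2 + s5 = 30
  x_1, x_2, s1, s2, s3, s4, s5 ≥ 0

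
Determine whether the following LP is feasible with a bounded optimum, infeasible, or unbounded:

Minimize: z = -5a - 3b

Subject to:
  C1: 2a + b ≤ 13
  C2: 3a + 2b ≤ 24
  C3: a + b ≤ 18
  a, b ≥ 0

Feasible with a bounded optimal solution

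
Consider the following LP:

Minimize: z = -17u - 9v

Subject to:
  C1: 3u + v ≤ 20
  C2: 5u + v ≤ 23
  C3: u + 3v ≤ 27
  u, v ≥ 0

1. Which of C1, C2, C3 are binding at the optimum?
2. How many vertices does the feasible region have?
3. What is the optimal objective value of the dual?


1. C2, C3
2. 4
3. -123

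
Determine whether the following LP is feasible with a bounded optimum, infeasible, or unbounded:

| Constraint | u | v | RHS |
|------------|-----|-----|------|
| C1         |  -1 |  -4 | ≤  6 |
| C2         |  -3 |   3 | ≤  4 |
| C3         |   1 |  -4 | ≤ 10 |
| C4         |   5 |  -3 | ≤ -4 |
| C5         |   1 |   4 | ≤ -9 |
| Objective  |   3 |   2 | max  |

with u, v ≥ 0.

Infeasible (no feasible solution exists)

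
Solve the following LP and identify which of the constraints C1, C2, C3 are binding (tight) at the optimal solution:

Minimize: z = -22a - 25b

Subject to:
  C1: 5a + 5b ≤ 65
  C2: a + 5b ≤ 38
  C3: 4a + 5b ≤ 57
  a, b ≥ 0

At a = 8, b = 5, compute slack b - a·x for each constraint:
  C1: 65 − 65 = 0  (binding)
  C2: 38 − 33 = 5  (slack)
  C3: 57 − 57 = 0  (binding)

Optimal: a = 8, b = 5
Binding: C1, C3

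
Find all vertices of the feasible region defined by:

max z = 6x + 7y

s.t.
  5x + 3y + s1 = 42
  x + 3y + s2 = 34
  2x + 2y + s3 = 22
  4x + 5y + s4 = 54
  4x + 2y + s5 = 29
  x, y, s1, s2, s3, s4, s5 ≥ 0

(0, 0), (7.25, 0), (3.5, 7.5), (1, 10), (0, 10.8)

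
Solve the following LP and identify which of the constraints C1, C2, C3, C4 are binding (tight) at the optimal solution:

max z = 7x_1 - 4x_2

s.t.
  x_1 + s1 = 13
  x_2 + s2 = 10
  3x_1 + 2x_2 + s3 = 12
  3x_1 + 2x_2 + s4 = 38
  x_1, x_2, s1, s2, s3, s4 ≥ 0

At x_1 = 4, x_2 = 0, compute slack b - a·x for each constraint:
  C1: 13 − 4 = 9  (slack)
  C2: 10 − 0 = 10  (slack)
  C3: 12 − 12 = 0  (binding)
  C4: 38 − 12 = 26  (slack)

Optimal: x_1 = 4, x_2 = 0
Binding: C3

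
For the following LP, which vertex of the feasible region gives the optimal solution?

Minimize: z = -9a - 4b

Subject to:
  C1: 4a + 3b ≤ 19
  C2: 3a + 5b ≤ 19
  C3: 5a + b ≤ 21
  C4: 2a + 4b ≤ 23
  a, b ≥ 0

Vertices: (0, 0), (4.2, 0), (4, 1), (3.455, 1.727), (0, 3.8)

Evaluate the objective at each vertex of the feasible region:
  z(0, 0) = 0
  z(4.2, 0) = -37.8
  z(4, 1) = -40  ←
  z(3.455, 1.727) = -38
  z(0, 3.8) = -15.2
The minimum is at a = 4, b = 1.

(4, 1)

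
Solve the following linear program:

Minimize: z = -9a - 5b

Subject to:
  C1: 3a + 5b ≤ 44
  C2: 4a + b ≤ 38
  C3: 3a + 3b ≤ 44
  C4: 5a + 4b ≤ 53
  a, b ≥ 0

Evaluate the objective at each vertex of the feasible region:
  z(0, 0) = 0
  z(9.5, 0) = -85.5
  z(9, 2) = -91  ←
  z(6.846, 4.692) = -85.08
  z(0, 8.8) = -44
The minimum is at a = 9, b = 2.

a = 9, b = 2, z = -91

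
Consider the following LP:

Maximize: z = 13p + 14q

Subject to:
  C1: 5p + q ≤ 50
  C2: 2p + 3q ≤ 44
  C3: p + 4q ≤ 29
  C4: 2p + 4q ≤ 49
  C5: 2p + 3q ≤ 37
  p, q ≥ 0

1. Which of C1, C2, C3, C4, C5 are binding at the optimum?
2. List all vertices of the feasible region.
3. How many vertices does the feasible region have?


1. C1, C3
2. (0, 0), (10, 0), (9, 5), (0, 7.25)
3. 4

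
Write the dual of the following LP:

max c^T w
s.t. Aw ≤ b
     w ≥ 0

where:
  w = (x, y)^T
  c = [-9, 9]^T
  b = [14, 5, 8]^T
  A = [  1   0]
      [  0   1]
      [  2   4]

Primal max cᵀx s.t. Ax ≤ b, x ≥ 0  →  Dual min bᵀy s.t. Aᵀy ≥ c, y ≥ 0.

Minimize: z = 14y1 + 5y2 + 8y3

Subject to:
  y1 + 2y3 ≥ -9
  y2 + 4y3 ≥ 9
  y1, y2, y3 ≥ 0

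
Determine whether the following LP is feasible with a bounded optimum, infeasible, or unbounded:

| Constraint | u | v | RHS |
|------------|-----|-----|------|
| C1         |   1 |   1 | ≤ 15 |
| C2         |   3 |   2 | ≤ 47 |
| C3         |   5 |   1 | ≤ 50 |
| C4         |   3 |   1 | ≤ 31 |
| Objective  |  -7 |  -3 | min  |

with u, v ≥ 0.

Feasible with a bounded optimal solution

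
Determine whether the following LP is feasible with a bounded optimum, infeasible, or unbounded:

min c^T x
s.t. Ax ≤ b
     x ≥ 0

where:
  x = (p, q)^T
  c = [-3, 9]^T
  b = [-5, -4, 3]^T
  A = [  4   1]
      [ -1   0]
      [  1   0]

Infeasible (no feasible solution exists)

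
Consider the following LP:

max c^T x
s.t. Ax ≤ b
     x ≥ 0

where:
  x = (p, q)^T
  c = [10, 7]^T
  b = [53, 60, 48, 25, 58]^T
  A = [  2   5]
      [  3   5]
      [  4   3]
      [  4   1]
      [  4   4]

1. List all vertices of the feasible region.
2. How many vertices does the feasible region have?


1. (0, 0), (6.25, 0), (4, 9), (0, 10.6)
2. 4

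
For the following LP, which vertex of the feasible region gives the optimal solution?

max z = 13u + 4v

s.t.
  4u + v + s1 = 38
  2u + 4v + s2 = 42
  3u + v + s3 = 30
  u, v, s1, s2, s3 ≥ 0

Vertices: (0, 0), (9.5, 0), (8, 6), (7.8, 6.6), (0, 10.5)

Evaluate the objective at each vertex of the feasible region:
  z(0, 0) = 0
  z(9.5, 0) = 123.5
  z(8, 6) = 128  ←
  z(7.8, 6.6) = 127.8
  z(0, 10.5) = 42
The maximum is at u = 8, v = 6.

(8, 6)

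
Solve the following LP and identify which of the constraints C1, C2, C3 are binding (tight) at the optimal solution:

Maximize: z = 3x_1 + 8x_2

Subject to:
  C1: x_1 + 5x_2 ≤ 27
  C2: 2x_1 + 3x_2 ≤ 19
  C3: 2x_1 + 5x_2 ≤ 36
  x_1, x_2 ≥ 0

At x_1 = 2, x_2 = 5, compute slack b - a·x for each constraint:
  C1: 27 − 27 = 0  (binding)
  C2: 19 − 19 = 0  (binding)
  C3: 36 − 29 = 7  (slack)

Optimal: x_1 = 2, x_2 = 5
Binding: C1, C2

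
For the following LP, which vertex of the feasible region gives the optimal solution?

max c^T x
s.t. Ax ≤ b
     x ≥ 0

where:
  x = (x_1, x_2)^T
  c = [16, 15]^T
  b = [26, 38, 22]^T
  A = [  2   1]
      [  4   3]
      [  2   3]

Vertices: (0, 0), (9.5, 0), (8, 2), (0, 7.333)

Evaluate the objective at each vertex of the feasible region:
  z(0, 0) = 0
  z(9.5, 0) = 152
  z(8, 2) = 158  ←
  z(0, 7.333) = 110
The maximum is at x_1 = 8, x_2 = 2.

(8, 2)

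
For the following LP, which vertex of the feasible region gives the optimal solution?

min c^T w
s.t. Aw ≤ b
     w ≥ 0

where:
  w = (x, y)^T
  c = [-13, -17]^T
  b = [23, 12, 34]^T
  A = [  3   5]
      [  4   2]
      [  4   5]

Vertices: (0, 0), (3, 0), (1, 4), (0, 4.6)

Evaluate the objective at each vertex of the feasible region:
  z(0, 0) = 0
  z(3, 0) = -39
  z(1, 4) = -81  ←
  z(0, 4.6) = -78.2
The minimum is at x = 1, y = 4.

(1, 4)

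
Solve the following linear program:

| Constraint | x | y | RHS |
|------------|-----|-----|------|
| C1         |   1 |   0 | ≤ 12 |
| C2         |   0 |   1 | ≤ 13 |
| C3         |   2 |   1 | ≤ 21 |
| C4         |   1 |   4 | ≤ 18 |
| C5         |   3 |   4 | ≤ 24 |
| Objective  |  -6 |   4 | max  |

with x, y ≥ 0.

Evaluate the objective at each vertex of the feasible region:
  z(0, 0) = 0
  z(8, 0) = -48
  z(3, 3.75) = -3
  z(0, 4.5) = 18  ←
The maximum is at x = 0, y = 4.5.

x = 0, y = 4.5, z = 18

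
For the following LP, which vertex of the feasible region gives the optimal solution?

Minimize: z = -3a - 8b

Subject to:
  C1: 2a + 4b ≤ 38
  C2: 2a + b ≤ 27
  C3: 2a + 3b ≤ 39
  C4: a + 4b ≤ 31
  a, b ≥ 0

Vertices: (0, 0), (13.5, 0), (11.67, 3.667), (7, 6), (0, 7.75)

Evaluate the objective at each vertex of the feasible region:
  z(0, 0) = 0
  z(13.5, 0) = -40.5
  z(11.67, 3.667) = -64.33
  z(7, 6) = -69  ←
  z(0, 7.75) = -62
The minimum is at a = 7, b = 6.

(7, 6)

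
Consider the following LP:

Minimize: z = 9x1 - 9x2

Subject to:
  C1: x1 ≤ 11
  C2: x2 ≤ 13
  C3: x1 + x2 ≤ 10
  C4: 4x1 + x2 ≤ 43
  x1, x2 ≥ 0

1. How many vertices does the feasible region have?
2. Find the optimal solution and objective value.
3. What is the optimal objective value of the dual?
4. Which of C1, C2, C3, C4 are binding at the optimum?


1. 3
2. x1 = 0, x2 = 10, z = -90
3. -90
4. C3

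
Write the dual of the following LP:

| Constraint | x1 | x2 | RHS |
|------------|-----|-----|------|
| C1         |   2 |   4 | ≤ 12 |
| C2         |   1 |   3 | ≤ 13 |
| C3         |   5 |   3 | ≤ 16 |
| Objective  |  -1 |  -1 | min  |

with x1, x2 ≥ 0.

Primal min cᵀx s.t. Ax ≤ b, x ≥ 0  →  Dual max −bᵀy s.t. Aᵀy ≥ −c, y ≥ 0.

Maximize: z = -12y1 - 13y2 - 16y3

Subject to:
  2y1 + y2 + 5y3 ≥ 1
  4y1 + 3y2 + 3y3 ≥ 1
  y1, y2, y3 ≥ 0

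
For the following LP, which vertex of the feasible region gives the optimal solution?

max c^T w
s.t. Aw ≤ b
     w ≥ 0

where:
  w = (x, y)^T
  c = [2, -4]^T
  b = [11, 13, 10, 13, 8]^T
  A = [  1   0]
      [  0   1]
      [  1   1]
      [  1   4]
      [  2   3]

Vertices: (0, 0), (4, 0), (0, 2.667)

Evaluate the objective at each vertex of the feasible region:
  z(0, 0) = 0
  z(4, 0) = 8  ←
  z(0, 2.667) = -10.67
The maximum is at x = 4, y = 0.

(4, 0)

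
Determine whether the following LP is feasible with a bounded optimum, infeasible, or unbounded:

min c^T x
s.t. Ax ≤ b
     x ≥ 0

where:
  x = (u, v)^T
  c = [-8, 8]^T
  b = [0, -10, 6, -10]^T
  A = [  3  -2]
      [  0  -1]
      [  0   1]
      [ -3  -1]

Infeasible (no feasible solution exists)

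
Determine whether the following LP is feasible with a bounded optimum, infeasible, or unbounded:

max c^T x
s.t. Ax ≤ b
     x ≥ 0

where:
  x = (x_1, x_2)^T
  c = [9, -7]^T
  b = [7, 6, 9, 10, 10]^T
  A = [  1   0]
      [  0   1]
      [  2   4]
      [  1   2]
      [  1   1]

Feasible with a bounded optimal solution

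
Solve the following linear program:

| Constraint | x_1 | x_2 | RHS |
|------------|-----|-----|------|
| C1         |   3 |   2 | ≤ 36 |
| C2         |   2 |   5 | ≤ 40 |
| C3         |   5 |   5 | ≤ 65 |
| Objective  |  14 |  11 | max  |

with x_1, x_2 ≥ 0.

Evaluate the objective at each vertex of the feasible region:
  z(0, 0) = 0
  z(12, 0) = 168
  z(10, 3) = 173  ←
  z(8.333, 4.667) = 168
  z(0, 8) = 88
The maximum is at x_1 = 10, x_2 = 3.

x_1 = 10, x_2 = 3, z = 173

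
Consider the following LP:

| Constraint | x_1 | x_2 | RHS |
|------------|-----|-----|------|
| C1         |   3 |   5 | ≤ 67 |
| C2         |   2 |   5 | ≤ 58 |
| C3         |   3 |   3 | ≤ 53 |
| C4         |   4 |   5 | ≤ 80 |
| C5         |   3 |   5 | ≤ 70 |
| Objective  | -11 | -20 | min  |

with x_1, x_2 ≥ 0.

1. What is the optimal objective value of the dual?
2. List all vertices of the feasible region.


1. -259
2. (0, 0), (17.67, 0), (10.67, 7), (9, 8), (0, 11.6)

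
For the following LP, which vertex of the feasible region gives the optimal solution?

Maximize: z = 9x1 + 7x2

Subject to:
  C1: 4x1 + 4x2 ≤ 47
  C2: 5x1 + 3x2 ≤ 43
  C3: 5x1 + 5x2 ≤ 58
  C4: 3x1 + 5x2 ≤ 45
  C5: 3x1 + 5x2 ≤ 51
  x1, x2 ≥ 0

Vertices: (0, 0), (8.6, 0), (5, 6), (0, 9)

Evaluate the objective at each vertex of the feasible region:
  z(0, 0) = 0
  z(8.6, 0) = 77.4
  z(5, 6) = 87  ←
  z(0, 9) = 63
The maximum is at x1 = 5, x2 = 6.

(5, 6)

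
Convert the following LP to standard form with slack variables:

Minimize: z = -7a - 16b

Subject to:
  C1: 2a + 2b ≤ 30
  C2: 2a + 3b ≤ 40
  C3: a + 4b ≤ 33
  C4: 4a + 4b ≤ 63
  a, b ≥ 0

min z = -7a - 16b

s.t.
  2a + 2b + s1 = 30
  2a + 3b + s2 = 40
  a + 4b + s3 = 33
  4a + 4b + s4 = 63
  a, b, s1, s2, s3, s4 ≥ 0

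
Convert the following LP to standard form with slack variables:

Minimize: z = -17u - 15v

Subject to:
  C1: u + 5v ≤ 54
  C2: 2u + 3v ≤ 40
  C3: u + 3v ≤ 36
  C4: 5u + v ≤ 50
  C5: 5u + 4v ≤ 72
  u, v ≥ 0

min z = -17u - 15v

s.t.
  u + 5v + s1 = 54
  2u + 3v + s2 = 40
  u + 3v + s3 = 36
  5u + v + s4 = 50
  5u + 4v + s5 = 72
  u, v, s1, s2, s3, s4, s5 ≥ 0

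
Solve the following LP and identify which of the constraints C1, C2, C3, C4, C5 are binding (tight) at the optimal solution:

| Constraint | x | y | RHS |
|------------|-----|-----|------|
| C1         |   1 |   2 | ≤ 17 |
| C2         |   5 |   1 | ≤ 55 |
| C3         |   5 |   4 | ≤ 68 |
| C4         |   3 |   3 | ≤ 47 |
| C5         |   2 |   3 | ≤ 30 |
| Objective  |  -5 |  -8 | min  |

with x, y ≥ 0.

At x = 9, y = 4, compute slack b - a·x for each constraint:
  C1: 17 − 17 = 0  (binding)
  C2: 55 − 49 = 6  (slack)
  C3: 68 − 61 = 7  (slack)
  C4: 47 − 39 = 8  (slack)
  C5: 30 − 30 = 0  (binding)

Optimal: x = 9, y = 4
Binding: C1, C5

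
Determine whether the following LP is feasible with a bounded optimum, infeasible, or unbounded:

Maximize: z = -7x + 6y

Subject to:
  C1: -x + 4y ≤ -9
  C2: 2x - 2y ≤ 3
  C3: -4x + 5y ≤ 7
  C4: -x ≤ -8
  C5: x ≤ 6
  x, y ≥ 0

Infeasible (no feasible solution exists)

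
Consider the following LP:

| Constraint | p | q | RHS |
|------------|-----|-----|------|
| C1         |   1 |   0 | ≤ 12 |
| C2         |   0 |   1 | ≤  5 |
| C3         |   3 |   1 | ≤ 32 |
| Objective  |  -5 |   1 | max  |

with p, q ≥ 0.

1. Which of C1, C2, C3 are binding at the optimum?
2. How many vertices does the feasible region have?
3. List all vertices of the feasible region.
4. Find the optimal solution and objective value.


1. C2
2. 4
3. (0, 0), (10.67, 0), (9, 5), (0, 5)
4. p = 0, q = 5, z = 5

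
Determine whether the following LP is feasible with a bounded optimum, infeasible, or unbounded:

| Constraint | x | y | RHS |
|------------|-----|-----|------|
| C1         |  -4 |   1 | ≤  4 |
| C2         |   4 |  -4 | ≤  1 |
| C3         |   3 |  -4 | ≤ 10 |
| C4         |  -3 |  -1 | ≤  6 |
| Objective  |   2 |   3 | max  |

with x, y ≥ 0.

Unbounded (objective can increase without bound)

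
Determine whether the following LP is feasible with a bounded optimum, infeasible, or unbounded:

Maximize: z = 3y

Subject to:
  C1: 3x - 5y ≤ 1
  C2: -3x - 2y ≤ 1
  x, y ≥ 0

Unbounded (objective can increase without bound)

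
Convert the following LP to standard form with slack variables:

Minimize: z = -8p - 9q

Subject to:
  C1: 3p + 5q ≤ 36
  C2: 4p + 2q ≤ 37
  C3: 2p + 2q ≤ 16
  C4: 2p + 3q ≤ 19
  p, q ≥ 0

min z = -8p - 9q

s.t.
  3p + 5q + s1 = 36
  4p + 2q + s2 = 37
  2p + 2q + s3 = 16
  2p + 3q + s4 = 19
  p, q, s1, s2, s3, s4 ≥ 0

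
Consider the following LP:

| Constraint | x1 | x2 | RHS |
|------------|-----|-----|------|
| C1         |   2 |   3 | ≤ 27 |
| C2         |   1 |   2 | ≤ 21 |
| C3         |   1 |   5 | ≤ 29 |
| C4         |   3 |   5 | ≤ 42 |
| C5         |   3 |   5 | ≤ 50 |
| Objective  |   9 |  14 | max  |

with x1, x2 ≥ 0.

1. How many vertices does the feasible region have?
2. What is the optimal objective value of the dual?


1. 5
2. 123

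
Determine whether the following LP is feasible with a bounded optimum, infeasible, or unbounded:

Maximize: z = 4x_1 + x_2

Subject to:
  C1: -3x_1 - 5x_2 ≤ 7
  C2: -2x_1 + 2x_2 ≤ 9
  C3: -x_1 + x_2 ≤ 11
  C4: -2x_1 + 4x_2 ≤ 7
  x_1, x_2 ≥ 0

Unbounded (objective can increase without bound)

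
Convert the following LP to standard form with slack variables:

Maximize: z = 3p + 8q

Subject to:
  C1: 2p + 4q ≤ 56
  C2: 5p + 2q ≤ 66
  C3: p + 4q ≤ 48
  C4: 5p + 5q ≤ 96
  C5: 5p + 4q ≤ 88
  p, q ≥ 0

max z = 3p + 8q

s.t.
  2p + 4q + s1 = 56
  5p + 2q + s2 = 66
  p + 4q + s3 = 48
  5p + 5q + s4 = 96
  5p + 4q + s5 = 88
  p, q, s1, s2, s3, s4, s5 ≥ 0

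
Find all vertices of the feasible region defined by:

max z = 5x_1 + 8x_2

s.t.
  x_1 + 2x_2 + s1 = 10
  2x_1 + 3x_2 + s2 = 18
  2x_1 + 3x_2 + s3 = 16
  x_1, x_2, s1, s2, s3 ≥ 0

(0, 0), (8, 0), (2, 4), (0, 5)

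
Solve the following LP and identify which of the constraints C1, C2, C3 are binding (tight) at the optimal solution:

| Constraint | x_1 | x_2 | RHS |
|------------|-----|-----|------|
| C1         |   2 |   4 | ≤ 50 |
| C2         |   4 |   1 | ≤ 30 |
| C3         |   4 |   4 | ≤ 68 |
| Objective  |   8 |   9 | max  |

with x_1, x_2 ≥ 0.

At x_1 = 5, x_2 = 10, compute slack b - a·x for each constraint:
  C1: 50 − 50 = 0  (binding)
  C2: 30 − 30 = 0  (binding)
  C3: 68 − 60 = 8  (slack)

Optimal: x_1 = 5, x_2 = 10
Binding: C1, C2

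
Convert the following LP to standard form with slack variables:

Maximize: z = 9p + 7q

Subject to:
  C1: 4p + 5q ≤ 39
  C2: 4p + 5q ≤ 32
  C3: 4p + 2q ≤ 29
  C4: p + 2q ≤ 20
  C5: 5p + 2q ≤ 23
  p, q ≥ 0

max z = 9p + 7q

s.t.
  4p + 5q + s1 = 39
  4p + 5q + s2 = 32
  4p + 2q + s3 = 29
  p + 2q + s4 = 20
  5p + 2q + s5 = 23
  p, q, s1, s2, s3, s4, s5 ≥ 0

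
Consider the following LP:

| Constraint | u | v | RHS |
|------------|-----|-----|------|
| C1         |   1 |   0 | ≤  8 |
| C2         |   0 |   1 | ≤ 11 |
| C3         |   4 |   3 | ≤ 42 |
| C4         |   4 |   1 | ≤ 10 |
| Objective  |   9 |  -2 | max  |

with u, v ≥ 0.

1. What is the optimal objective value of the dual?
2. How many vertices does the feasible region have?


1. 22.5
2. 3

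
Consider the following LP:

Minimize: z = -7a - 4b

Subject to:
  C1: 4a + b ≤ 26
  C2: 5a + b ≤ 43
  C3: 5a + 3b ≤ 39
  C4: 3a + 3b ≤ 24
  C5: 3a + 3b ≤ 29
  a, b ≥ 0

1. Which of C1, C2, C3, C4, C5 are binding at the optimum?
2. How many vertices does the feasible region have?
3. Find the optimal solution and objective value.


1. C1, C4
2. 4
3. a = 6, b = 2, z = -50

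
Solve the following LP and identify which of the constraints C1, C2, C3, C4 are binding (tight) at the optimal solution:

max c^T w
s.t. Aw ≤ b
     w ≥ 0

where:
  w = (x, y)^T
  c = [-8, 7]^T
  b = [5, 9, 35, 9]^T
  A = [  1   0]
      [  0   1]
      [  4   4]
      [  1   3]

At x = 0, y = 3, compute slack b - a·x for each constraint:
  C1: 5 − 0 = 5  (slack)
  C2: 9 − 3 = 6  (slack)
  C3: 35 − 12 = 23  (slack)
  C4: 9 − 9 = 0  (binding)

Optimal: x = 0, y = 3
Binding: C4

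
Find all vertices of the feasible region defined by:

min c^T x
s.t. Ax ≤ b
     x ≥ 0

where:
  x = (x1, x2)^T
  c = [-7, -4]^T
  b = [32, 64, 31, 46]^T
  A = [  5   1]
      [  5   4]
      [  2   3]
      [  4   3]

(0, 0), (6.4, 0), (5, 7), (0, 10.33)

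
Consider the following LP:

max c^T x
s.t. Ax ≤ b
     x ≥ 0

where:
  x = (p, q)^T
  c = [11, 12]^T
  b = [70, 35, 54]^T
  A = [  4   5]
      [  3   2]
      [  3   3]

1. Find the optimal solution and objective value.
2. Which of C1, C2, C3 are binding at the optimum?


1. p = 5, q = 10, z = 175
2. C1, C2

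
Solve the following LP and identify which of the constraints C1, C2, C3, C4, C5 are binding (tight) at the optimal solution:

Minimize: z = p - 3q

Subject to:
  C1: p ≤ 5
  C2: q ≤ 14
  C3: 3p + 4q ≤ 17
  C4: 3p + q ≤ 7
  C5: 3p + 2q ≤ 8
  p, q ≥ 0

At p = 0, q = 4, compute slack b - a·x for each constraint:
  C1: 5 − 0 = 5  (slack)
  C2: 14 − 4 = 10  (slack)
  C3: 17 − 16 = 1  (slack)
  C4: 7 − 4 = 3  (slack)
  C5: 8 − 8 = 0  (binding)

Optimal: p = 0, q = 4
Binding: C5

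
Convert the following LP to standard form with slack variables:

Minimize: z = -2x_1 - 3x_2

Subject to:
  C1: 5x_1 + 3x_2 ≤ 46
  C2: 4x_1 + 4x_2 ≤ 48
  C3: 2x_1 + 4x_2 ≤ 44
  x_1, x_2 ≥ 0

min z = -2x_1 - 3x_2

s.t.
  5x_1 + 3x_2 + s1 = 46
  4x_1 + 4x_2 + s2 = 48
  2x_1 + 4x_2 + s3 = 44
  x_1, x_2, s1, s2, s3 ≥ 0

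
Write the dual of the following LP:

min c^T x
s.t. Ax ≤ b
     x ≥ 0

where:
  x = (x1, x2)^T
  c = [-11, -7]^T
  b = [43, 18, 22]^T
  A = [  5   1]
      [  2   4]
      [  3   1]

Primal min cᵀx s.t. Ax ≤ b, x ≥ 0  →  Dual max −bᵀy s.t. Aᵀy ≥ −c, y ≥ 0.

Maximize: z = -43y1 - 18y2 - 22y3

Subject to:
  5y1 + 2y2 + 3y3 ≥ 11
  y1 + 4y2 + y3 ≥ 7
  y1, y2, y3 ≥ 0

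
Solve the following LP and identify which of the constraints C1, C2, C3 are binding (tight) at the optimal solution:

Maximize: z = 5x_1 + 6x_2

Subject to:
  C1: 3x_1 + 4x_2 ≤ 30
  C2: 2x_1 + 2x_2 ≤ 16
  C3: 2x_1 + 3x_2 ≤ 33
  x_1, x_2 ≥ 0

At x_1 = 2, x_2 = 6, compute slack b - a·x for each constraint:
  C1: 30 − 30 = 0  (binding)
  C2: 16 − 16 = 0  (binding)
  C3: 33 − 22 = 11  (slack)

Optimal: x_1 = 2, x_2 = 6
Binding: C1, C2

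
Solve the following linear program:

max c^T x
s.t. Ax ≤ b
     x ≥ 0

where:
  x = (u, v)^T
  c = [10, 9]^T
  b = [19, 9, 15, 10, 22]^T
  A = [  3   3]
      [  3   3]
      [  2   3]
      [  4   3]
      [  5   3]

Evaluate the objective at each vertex of the feasible region:
  z(0, 0) = 0
  z(2.5, 0) = 25
  z(1, 2) = 28  ←
  z(0, 3) = 27
The maximum is at u = 1, v = 2.

u = 1, v = 2, z = 28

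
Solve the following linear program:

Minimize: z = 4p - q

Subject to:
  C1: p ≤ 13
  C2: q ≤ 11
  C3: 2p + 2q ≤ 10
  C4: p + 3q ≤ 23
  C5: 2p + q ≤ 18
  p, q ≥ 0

Evaluate the objective at each vertex of the feasible region:
  z(0, 0) = 0
  z(5, 0) = 20
  z(0, 5) = -5  ←
The minimum is at p = 0, q = 5.

p = 0, q = 5, z = -5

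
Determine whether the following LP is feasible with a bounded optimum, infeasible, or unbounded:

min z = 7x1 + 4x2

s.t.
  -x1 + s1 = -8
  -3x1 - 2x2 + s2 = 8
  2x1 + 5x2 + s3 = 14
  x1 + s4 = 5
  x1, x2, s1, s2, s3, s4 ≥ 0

Infeasible (no feasible solution exists)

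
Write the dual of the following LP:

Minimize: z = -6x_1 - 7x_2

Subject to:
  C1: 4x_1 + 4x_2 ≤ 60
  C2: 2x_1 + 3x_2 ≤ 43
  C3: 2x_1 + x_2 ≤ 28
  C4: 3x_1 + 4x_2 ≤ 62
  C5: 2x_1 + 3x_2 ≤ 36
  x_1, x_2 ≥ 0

Primal min cᵀx s.t. Ax ≤ b, x ≥ 0  →  Dual max −bᵀy s.t. Aᵀy ≥ −c, y ≥ 0.

Maximize: z = -60y1 - 43y2 - 28y3 - 62y4 - 36y5

Subject to:
  4y1 + 2y2 + 2y3 + 3y4 + 2y5 ≥ 6
  4y1 + 3y2 + y3 + 4y4 + 3y5 ≥ 7
  y1, y2, y3, y4, y5 ≥ 0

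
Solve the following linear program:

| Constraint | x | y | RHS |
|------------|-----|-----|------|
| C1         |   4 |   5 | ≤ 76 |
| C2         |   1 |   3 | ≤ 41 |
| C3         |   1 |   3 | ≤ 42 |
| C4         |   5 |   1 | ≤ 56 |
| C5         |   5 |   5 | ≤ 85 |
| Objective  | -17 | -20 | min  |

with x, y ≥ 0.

Evaluate the objective at each vertex of the feasible region:
  z(0, 0) = 0
  z(11.2, 0) = -190.4
  z(9.75, 7.25) = -310.8
  z(9, 8) = -313  ←
  z(3.286, 12.57) = -307.3
  z(0, 13.67) = -273.3
The minimum is at x = 9, y = 8.

x = 9, y = 8, z = -313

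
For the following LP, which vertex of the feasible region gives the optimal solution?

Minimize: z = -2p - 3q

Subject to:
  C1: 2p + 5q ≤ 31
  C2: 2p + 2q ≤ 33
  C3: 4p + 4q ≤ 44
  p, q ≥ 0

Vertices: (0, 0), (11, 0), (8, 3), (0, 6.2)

Evaluate the objective at each vertex of the feasible region:
  z(0, 0) = 0
  z(11, 0) = -22
  z(8, 3) = -25  ←
  z(0, 6.2) = -18.6
The minimum is at p = 8, q = 3.

(8, 3)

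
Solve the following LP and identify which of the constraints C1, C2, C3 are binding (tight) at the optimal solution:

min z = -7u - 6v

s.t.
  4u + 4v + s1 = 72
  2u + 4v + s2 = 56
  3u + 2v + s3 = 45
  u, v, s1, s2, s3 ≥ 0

At u = 9, v = 9, compute slack b - a·x for each constraint:
  C1: 72 − 72 = 0  (binding)
  C2: 56 − 54 = 2  (slack)
  C3: 45 − 45 = 0  (binding)

Optimal: u = 9, v = 9
Binding: C1, C3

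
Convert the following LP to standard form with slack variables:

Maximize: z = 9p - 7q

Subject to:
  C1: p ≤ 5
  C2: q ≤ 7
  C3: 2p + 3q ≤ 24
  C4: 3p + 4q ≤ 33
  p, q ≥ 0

max z = 9p - 7q

s.t.
  p + s1 = 5
  q + s2 = 7
  2p + 3q + s3 = 24
  3p + 4q + s4 = 33
  p, q, s1, s2, s3, s4 ≥ 0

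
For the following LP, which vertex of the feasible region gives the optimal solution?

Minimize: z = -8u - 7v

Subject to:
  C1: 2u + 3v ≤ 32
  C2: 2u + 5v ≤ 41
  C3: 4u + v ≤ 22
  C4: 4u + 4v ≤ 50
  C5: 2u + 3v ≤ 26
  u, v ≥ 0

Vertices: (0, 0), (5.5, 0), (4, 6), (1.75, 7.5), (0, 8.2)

Evaluate the objective at each vertex of the feasible region:
  z(0, 0) = 0
  z(5.5, 0) = -44
  z(4, 6) = -74  ←
  z(1.75, 7.5) = -66.5
  z(0, 8.2) = -57.4
The minimum is at u = 4, v = 6.

(4, 6)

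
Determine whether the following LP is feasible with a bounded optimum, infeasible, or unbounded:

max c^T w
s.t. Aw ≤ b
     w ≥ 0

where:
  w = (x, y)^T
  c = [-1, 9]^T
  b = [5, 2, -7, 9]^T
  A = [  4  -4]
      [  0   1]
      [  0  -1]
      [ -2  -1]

Infeasible (no feasible solution exists)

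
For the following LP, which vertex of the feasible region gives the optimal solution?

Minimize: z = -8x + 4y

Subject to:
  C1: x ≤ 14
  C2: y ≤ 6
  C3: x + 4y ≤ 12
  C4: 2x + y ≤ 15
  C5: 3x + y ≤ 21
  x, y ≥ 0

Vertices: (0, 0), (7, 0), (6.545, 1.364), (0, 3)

Evaluate the objective at each vertex of the feasible region:
  z(0, 0) = 0
  z(7, 0) = -56  ←
  z(6.545, 1.364) = -46.91
  z(0, 3) = 12
The minimum is at x = 7, y = 0.

(7, 0)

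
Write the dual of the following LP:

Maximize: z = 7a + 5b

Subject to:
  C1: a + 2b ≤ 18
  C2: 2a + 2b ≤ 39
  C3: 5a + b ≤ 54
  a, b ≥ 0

Primal max cᵀx s.t. Ax ≤ b, x ≥ 0  →  Dual min bᵀy s.t. Aᵀy ≥ c, y ≥ 0.

Minimize: z = 18y1 + 39y2 + 54y3

Subject to:
  y1 + 2y2 + 5y3 ≥ 7
  2y1 + 2y2 + y3 ≥ 5
  y1, y2, y3 ≥ 0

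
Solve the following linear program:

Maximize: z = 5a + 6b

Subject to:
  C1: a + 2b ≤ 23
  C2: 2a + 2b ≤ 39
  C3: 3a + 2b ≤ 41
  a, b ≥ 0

Evaluate the objective at each vertex of the feasible region:
  z(0, 0) = 0
  z(13.67, 0) = 68.33
  z(9, 7) = 87  ←
  z(0, 11.5) = 69
The maximum is at a = 9, b = 7.

a = 9, b = 7, z = 87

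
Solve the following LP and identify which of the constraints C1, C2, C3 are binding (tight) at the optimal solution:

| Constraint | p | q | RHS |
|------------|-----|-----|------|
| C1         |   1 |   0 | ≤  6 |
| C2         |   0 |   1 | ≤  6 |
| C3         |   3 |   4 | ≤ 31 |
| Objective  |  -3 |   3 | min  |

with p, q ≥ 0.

At p = 6, q = 0, compute slack b - a·x for each constraint:
  C1: 6 − 6 = 0  (binding)
  C2: 6 − 0 = 6  (slack)
  C3: 31 − 18 = 13  (slack)

Optimal: p = 6, q = 0
Binding: C1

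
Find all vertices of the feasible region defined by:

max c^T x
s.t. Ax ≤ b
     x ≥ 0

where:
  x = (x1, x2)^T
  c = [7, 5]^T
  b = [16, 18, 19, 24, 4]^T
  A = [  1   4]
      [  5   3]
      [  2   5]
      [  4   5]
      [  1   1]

(0, 0), (3.6, 0), (3, 1), (0.3333, 3.667), (0, 3.8)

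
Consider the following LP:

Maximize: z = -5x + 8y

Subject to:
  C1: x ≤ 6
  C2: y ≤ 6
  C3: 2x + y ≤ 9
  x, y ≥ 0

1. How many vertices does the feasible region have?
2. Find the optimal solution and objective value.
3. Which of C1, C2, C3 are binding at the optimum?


1. 4
2. x = 0, y = 6, z = 48
3. C2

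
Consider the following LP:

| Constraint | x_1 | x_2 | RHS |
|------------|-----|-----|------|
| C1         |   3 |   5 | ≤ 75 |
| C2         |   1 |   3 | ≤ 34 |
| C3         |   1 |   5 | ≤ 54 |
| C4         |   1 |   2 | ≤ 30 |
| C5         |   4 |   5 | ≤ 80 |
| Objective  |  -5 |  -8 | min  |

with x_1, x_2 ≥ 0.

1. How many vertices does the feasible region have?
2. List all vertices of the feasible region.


1. 5
2. (0, 0), (20, 0), (10, 8), (4, 10), (0, 10.8)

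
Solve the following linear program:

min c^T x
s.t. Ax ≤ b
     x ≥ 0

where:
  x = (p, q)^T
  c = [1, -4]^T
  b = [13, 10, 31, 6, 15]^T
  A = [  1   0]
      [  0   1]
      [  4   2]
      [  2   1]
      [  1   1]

Evaluate the objective at each vertex of the feasible region:
  z(0, 0) = 0
  z(3, 0) = 3
  z(0, 6) = -24  ←
The minimum is at p = 0, q = 6.

p = 0, q = 6, z = -24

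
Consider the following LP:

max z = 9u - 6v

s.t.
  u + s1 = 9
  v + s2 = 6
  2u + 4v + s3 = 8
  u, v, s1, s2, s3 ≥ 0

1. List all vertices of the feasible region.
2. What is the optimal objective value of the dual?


1. (0, 0), (4, 0), (0, 2)
2. 36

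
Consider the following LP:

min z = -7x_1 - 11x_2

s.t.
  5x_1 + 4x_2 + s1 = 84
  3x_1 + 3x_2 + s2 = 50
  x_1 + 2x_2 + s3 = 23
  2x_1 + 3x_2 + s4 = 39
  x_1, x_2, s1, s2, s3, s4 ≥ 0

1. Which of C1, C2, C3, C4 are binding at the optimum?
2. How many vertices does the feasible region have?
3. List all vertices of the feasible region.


1. C3, C4
2. 5
3. (0, 0), (16.67, 0), (11, 5.667), (9, 7), (0, 11.5)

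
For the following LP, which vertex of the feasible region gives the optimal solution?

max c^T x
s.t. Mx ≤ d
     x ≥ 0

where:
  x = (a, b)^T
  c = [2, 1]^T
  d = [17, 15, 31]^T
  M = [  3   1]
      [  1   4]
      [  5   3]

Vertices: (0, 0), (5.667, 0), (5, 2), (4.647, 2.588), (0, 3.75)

Evaluate the objective at each vertex of the feasible region:
  z(0, 0) = 0
  z(5.667, 0) = 11.33
  z(5, 2) = 12  ←
  z(4.647, 2.588) = 11.88
  z(0, 3.75) = 3.75
The maximum is at a = 5, b = 2.

(5, 2)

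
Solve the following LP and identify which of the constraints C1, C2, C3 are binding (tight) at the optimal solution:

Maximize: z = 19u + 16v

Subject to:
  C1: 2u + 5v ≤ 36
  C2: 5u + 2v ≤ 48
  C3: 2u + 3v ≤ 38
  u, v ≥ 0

At u = 8, v = 4, compute slack b - a·x for each constraint:
  C1: 36 − 36 = 0  (binding)
  C2: 48 − 48 = 0  (binding)
  C3: 38 − 28 = 10  (slack)

Optimal: u = 8, v = 4
Binding: C1, C2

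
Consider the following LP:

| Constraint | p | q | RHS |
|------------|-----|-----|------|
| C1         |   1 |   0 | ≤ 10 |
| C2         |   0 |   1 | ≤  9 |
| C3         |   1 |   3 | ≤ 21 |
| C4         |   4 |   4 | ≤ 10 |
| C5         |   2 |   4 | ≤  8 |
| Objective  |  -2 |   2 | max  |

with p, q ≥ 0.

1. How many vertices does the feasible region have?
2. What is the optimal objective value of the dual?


1. 4
2. 4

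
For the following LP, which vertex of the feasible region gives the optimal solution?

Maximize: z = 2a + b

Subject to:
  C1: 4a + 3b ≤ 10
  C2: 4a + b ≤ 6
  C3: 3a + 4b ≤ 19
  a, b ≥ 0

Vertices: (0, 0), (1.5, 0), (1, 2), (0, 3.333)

Evaluate the objective at each vertex of the feasible region:
  z(0, 0) = 0
  z(1.5, 0) = 3
  z(1, 2) = 4  ←
  z(0, 3.333) = 3.333
The maximum is at a = 1, b = 2.

(1, 2)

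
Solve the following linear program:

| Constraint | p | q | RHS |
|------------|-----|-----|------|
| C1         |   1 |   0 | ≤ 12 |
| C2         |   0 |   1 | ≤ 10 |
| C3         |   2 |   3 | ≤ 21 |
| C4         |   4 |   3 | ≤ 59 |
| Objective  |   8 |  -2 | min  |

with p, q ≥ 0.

Evaluate the objective at each vertex of the feasible region:
  z(0, 0) = 0
  z(10.5, 0) = 84
  z(0, 7) = -14  ←
The minimum is at p = 0, q = 7.

p = 0, q = 7, z = -14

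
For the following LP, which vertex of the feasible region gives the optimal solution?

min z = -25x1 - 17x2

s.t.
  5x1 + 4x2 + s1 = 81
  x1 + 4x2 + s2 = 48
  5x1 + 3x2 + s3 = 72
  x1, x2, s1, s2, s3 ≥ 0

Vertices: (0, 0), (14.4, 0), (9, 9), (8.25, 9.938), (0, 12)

Evaluate the objective at each vertex of the feasible region:
  z(0, 0) = 0
  z(14.4, 0) = -360
  z(9, 9) = -378  ←
  z(8.25, 9.938) = -375.2
  z(0, 12) = -204
The minimum is at x1 = 9, x2 = 9.

(9, 9)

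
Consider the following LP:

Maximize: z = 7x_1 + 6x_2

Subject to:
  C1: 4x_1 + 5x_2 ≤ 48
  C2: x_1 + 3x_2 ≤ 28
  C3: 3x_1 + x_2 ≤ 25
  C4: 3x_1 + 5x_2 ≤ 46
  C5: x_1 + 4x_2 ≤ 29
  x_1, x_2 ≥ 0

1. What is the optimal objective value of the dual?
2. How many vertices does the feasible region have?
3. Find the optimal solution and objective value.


1. 73
2. 5
3. x_1 = 7, x_2 = 4, z = 73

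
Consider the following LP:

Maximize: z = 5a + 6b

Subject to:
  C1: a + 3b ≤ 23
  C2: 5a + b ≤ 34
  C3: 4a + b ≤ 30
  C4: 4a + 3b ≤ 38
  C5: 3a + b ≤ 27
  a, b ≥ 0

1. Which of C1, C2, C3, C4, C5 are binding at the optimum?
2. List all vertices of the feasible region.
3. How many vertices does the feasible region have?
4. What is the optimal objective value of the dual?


1. C1, C4
2. (0, 0), (6.8, 0), (5.818, 4.909), (5, 6), (0, 7.667)
3. 5
4. 61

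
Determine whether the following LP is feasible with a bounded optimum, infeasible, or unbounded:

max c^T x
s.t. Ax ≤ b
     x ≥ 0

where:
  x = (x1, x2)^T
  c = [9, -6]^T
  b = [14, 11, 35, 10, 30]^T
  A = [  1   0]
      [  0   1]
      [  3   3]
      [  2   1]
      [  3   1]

Feasible with a bounded optimal solution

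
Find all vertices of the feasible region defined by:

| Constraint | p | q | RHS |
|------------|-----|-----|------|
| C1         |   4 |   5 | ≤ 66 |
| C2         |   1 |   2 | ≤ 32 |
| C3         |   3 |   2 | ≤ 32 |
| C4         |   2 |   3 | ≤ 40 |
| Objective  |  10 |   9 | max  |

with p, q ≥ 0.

(0, 0), (10.67, 0), (4, 10), (0, 13.2)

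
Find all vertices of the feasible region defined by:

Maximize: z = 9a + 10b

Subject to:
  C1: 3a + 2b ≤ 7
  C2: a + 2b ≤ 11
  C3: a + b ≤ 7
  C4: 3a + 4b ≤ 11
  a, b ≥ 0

(0, 0), (2.333, 0), (1, 2), (0, 2.75)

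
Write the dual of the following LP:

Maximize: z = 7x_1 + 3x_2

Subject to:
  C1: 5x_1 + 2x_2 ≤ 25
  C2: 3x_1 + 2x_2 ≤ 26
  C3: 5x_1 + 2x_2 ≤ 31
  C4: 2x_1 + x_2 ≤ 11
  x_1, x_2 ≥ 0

Primal max cᵀx s.t. Ax ≤ b, x ≥ 0  →  Dual min bᵀy s.t. Aᵀy ≥ c, y ≥ 0.

Minimize: z = 25y1 + 26y2 + 31y3 + 11y4

Subject to:
  5y1 + 3y2 + 5y3 + 2y4 ≥ 7
  2y1 + 2y2 + 2y3 + y4 ≥ 3
  y1, y2, y3, y4 ≥ 0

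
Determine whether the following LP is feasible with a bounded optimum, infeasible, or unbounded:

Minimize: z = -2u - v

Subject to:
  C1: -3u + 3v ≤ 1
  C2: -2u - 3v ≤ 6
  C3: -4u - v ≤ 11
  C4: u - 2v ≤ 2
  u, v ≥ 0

Unbounded (objective can decrease without bound)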